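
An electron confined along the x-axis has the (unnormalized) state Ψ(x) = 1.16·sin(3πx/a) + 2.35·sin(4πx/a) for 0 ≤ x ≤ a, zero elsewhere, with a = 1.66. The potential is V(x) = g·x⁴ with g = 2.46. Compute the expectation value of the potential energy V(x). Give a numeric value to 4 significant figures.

⟨V⟩ = ∫ V(x)·|Ψ|² dx / ∫|Ψ|² dx.
On 0 ≤ x ≤ a (j ≠ l): ∫sin²(jπx/a) dx = a/2, ∫sin(jπx/a)·sin(lπx/a) dx = 0; diagonal moments ∫x·sin²(jπx/a) dx = a²/4, ∫x²·sin²(jπx/a) dx = a³·(1/6 − 1/(4j²π²)); cross terms ∫x·sin(jπx/a)·sin(lπx/a) dx = 0 for j + l even and −4jla²/(π²(j² − l²)²) for j + l odd, ∫x²·sin(jπx/a)·sin(lπx/a) dx = (−1)^(j+l)·4jla³/(π²(j² − l²)²); higher powers the same way via product-to-sum and parts.
State is unnormalized: ∫|Ψ|² dx = 5.7005, and ∫Ψ*·V(x)·Ψ dx = 7.7876, so ⟨V⟩ = 7.7876 / 5.7005.
⟨V⟩ = 1.3661.

1.366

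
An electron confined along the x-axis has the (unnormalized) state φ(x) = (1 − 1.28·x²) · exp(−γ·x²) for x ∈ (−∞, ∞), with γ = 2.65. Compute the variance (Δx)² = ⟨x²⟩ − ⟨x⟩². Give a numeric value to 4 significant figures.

0.05812

Compute ⟨x⟩ and ⟨x²⟩ separately, then (Δx)² = ⟨x²⟩ − ⟨x⟩².
Expand each integrand as polynomial × e^(−2γx²) and use ∫x^(2j)·e^(−2γx²) dx = (2j−1)!!/(4γ)^j · √(π/(2γ)), odd powers → 0; here √(π/(2γ)) = 0.76990.
Normalization: ∫|φ|² dx = 0.61765.
⟨x⟩ = 0.0000 and ⟨x²⟩ = 0.058116.
(Δx)² = 0.058116 − (0.0000)² = 0.058116.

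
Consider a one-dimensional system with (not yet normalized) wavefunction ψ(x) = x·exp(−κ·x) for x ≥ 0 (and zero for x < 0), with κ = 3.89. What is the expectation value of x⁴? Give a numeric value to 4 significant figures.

0.09826

⟨x⁴⟩ = ∫ x⁴·|ψ|² dx / ∫|ψ|² dx (integrals over the domain).
Every integrand reduces to terms xʲ·e^(−2κx) on [0, ∞); use ∫₀^∞ xʲ·e^(−2κx) dx = j!/(2κ)^(j+1).
State is unnormalized: ∫|ψ|² dx = 0.0042471, and ∫ψ*·x⁴·ψ dx = 0.00041733, so ⟨x⁴⟩ = 0.00041733 / 0.0042471.
⟨x⁴⟩ = 0.098262.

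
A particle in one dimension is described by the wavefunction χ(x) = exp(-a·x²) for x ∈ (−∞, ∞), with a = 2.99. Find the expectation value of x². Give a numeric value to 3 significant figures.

⟨x²⟩ = ∫ x²·|χ|² dx / ∫|χ|² dx (integrals over the domain).
Gaussian moments: ∫x^(2j)·e^(−2ax²) dx = (2j−1)!!/(4a)^j · √(π/(2a)), odd powers integrate to 0; here √(π/(2a)) = 0.72481.
State is unnormalized: ∫|χ|² dx = 0.72481, and ∫χ*·x²·χ dx = 0.060603, so ⟨x²⟩ = 0.060603 / 0.72481.
⟨x²⟩ = 0.083612.

0.0836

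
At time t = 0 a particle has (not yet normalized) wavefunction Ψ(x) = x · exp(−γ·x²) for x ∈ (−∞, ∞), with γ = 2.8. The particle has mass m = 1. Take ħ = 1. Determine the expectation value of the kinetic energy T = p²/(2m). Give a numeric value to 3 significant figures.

T = −(ħ²/2m) d²/dx², so ⟨T⟩ = −(ħ²/2m) ∫ Ψ*·Ψ'' dx / ∫|Ψ|² dx; with m = 1.
Expand each integrand as polynomial × e^(−2γx²) and use ∫x^(2j)·e^(−2γx²) dx = (2j−1)!!/(4γ)^j · √(π/(2γ)), odd powers → 0; here √(π/(2γ)) = 0.74900. Differentiate with the product rule, d/dx e^(−γx²) = −2γx·e^(−γx²).
State is unnormalized: ∫|Ψ|² dx = 0.066875, and ∫Ψ*·(−ħ²/2m · Ψ'') dx = 0.28087, so ⟨T⟩ = 0.28087 / 0.066875.
⟨T⟩ = 4.2000.

4.20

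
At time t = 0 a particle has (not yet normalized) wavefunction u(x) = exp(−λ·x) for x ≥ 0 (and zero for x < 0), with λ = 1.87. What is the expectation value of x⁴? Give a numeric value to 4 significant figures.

⟨x⁴⟩ = ∫ x⁴·|u|² dx / ∫|u|² dx (integrals over the domain).
Every integrand reduces to terms xʲ·e^(−2λx) on [0, ∞); use ∫₀^∞ xʲ·e^(−2λx) dx = j!/(2λ)^(j+1).
State is unnormalized: ∫|u|² dx = 0.26738, and ∫u*·x⁴·u dx = 0.032798, so ⟨x⁴⟩ = 0.032798 / 0.26738.
⟨x⁴⟩ = 0.12267.

0.1227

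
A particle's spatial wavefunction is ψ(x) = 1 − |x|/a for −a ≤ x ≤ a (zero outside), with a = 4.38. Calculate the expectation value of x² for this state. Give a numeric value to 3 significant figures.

1.92

⟨x²⟩ = ∫ x²·|ψ|² dx / ∫|ψ|² dx (integrals over the domain).
ψ is even, so ∫ over [−a, a] = 2∫₀ᵃ with ψ = 1 − x/a there: ∫₀ᵃ (1 − x/a)² dx = a/3, ∫₀ᵃ x²(1 − x/a)² dx = a³/30, ∫₀ᵃ x⁴(1 − x/a)² dx = a⁵/105.
State is unnormalized: ∫|ψ|² dx = 2.9200, and ∫ψ*·x²·ψ dx = 5.6018, so ⟨x²⟩ = 5.6018 / 2.9200.
⟨x²⟩ = 1.9184.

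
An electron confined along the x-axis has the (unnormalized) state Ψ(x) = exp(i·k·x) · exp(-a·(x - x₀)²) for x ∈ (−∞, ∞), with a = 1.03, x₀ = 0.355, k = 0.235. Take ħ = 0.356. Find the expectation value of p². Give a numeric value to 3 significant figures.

0.138

p² Ψ = −ħ² d²Ψ/dx²; ⟨p²⟩ = −ħ² ∫ Ψ*·Ψ'' dx / ∫|Ψ|² dx.
Gaussian moments (u = x − x₀): ∫u^(2j)·e^(−2au²) du = (2j−1)!!/(4a)^j · √(π/(2a)), odd powers integrate to 0; here √(π/(2a)) = 1.2349. Derivatives: Ψ′ = (ik − 2au)·Ψ, Ψ″ = ((ik − 2au)² − 2a)·Ψ; the odd-in-u pieces drop out.
State is unnormalized: ∫|Ψ|² dx = 1.2349, and ∫Ψ*·(−ħ² Ψ'') dx = 0.16985, so ⟨p²⟩ = 0.16985 / 1.2349.
⟨p²⟩ = 0.13754.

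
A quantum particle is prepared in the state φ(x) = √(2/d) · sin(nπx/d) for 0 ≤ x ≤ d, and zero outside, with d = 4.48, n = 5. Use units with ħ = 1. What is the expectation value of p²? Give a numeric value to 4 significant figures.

p² φ = −ħ² d²φ/dx²; ⟨p²⟩ = −ħ² ∫ φ*·φ'' dx.
d/dx sin(nπx/d) = (nπ/d)·cos(nπx/d) and d²/dx² sin(nπx/d) = −(nπ/d)²·sin(nπx/d); on 0 ≤ x ≤ d, ∫sin²(nπx/d) dx = d/2 and ∫sin(nπx/d)·cos(nπx/d) dx = 0.
⟨p²⟩ = 12.294.

12.29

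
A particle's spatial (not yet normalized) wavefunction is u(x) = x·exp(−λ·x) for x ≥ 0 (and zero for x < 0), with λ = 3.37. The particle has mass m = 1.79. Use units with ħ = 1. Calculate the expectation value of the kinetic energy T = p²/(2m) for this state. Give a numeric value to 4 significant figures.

T = −(ħ²/2m) d²/dx², so ⟨T⟩ = −(ħ²/2m) ∫ u*·u'' dx / ∫|u|² dx; with m = 1.79.
Differentiate x·exp(−λ·x) with the product rule; every integrand then reduces to terms xʲ·e^(−2λx) on [0, ∞), with ∫₀^∞ xʲ·e^(−2λx) dx = j!/(2λ)^(j+1).
State is unnormalized: ∫|u|² dx = 0.0065321, and ∫u*·(−ħ²/2m · u'') dx = 0.020722, so ⟨T⟩ = 0.020722 / 0.0065321.
⟨T⟩ = 3.1723.

3.172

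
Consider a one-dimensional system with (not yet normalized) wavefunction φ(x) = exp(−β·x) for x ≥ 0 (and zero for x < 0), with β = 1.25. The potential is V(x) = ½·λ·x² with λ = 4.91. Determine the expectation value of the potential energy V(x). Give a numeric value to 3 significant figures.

0.786

⟨V⟩ = ∫ V(x)·|φ|² dx / ∫|φ|² dx.
Every integrand reduces to terms xʲ·e^(−2βx) on [0, ∞); use ∫₀^∞ xʲ·e^(−2βx) dx = j!/(2β)^(j+1).
State is unnormalized: ∫|φ|² dx = 0.40000, and ∫φ*·V(x)·φ dx = 0.31424, so ⟨V⟩ = 0.31424 / 0.40000.
⟨V⟩ = 0.78560.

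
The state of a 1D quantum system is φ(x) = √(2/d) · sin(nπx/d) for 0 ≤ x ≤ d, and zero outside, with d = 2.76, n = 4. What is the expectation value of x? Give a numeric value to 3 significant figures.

1.38

⟨x⟩ = ∫ x·|φ|² dx (integrals over the domain).
With sin²θ = (1 − cos2θ)/2 on 0 ≤ x ≤ d: ∫sin²(nπx/d) dx = d/2, ∫x·sin²(nπx/d) dx = d²/4, ∫x²·sin²(nπx/d) dx = d³·(1/6 − 1/(4n²π²)); higher powers xᵏ the same way, integrating xᵏ·cos(2nπx/d) by parts.
⟨x⟩ = 1.3800.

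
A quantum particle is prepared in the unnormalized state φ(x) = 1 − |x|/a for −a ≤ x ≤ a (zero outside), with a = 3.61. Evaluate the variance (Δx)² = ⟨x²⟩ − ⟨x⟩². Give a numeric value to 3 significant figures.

Compute ⟨x⟩ and ⟨x²⟩ separately, then (Δx)² = ⟨x²⟩ − ⟨x⟩².
φ is even, so ∫ over [−a, a] = 2∫₀ᵃ with φ = 1 − x/a there: ∫₀ᵃ (1 − x/a)² dx = a/3, ∫₀ᵃ x²(1 − x/a)² dx = a³/30, ∫₀ᵃ x⁴(1 − x/a)² dx = a⁵/105.
Normalization: ∫|φ|² dx = 2.4067.
⟨x⟩ = 0.0000 and ⟨x²⟩ = 1.3032.
(Δx)² = 1.3032 − (0.0000)² = 1.3032.

1.30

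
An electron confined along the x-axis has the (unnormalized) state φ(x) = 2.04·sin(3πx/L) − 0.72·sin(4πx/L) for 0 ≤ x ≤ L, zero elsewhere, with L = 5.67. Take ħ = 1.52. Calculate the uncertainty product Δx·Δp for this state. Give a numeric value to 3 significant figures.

3.73

Δx = √(⟨x²⟩−⟨x⟩²), Δp = √(⟨p²⟩−⟨p⟩²).
On 0 ≤ x ≤ L (j ≠ l): ∫sin²(jπx/L) dx = L/2, ∫sin(jπx/L)·sin(lπx/L) dx = 0; diagonal moments ∫x·sin²(jπx/L) dx = L²/4, ∫x²·sin²(jπx/L) dx = L³·(1/6 − 1/(4j²π²)); cross terms ∫x·sin(jπx/L)·sin(lπx/L) dx = 0 for j + l even and −4jlL²/(π²(j² − l²)²) for j + l odd, ∫x²·sin(jπx/L)·sin(lπx/L) dx = (−1)^(j+l)·4jlL³/(π²(j² − l²)²); higher powers the same way via product-to-sum and parts. d²/dx² sin(jπx/L) = −(jπ/L)²·sin(jπx/L); on 0 ≤ x ≤ L, ∫sin²(jπx/L) dx = L/2 and ∫sin(jπx/L)·sin(lπx/L) dx = 0 for j ≠ l, so only diagonal terms survive in ∫|φ|² and ∫φ·φ″; ∫φ·φ′ dx = [φ²/2] between the walls = 0.
Normalization: ∫|φ|² dx = 13.268.
⟨x⟩ = 3.5415, ⟨x²⟩ = 14.550 ⇒ Δx = 1.4170.
⟨p⟩ = 0.0000, ⟨p²⟩ = 6.9335 ⇒ Δp = 2.6332.
Δx·Δp = 3.7311.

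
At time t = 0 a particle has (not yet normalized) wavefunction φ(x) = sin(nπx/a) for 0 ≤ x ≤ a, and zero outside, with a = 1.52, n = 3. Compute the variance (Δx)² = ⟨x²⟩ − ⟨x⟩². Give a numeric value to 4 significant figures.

Compute ⟨x⟩ and ⟨x²⟩ separately, then (Δx)² = ⟨x²⟩ − ⟨x⟩².
With sin²θ = (1 − cos2θ)/2 on 0 ≤ x ≤ a: ∫sin²(nπx/a) dx = a/2, ∫x·sin²(nπx/a) dx = a²/4, ∫x²·sin²(nπx/a) dx = a³·(1/6 − 1/(4n²π²)); higher powers xᵏ the same way, integrating xᵏ·cos(2nπx/a) by parts.
Normalization: ∫|φ|² dx = 0.76000.
⟨x⟩ = 0.76000 and ⟨x²⟩ = 0.75713.
(Δx)² = 0.75713 − (0.76000)² = 0.17953.

0.1795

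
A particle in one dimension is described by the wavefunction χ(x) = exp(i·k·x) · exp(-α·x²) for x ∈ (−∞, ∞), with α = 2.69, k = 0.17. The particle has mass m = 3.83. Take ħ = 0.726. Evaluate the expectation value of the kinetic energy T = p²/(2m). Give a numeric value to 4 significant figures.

0.1871

T = −(ħ²/2m) d²/dx², so ⟨T⟩ = −(ħ²/2m) ∫ χ*·χ'' dx / ∫|χ|² dx; with m = 3.83.
Gaussian moments: ∫x^(2j)·e^(−2αx²) dx = (2j−1)!!/(4α)^j · √(π/(2α)), odd powers integrate to 0; here √(π/(2α)) = 0.76416. Derivatives: χ′ = (ik − 2αx)·χ, χ″ = ((ik − 2αx)² − 2α)·χ; the odd-in-x pieces drop out.
State is unnormalized: ∫|χ|² dx = 0.76416, and ∫χ*·(−ħ²/2m · χ'') dx = 0.14296, so ⟨T⟩ = 0.14296 / 0.76416.
⟨T⟩ = 0.18708.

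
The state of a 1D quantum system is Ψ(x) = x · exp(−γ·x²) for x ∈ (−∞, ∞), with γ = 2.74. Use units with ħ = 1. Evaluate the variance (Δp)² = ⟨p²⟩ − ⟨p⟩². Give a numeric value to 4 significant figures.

8.220

Compute ⟨p⟩ and ⟨p²⟩ separately; (Δp)² = ⟨p²⟩ − ⟨p⟩².
Expand each integrand as polynomial × e^(−2γx²) and use ∫x^(2j)·e^(−2γx²) dx = (2j−1)!!/(4γ)^j · √(π/(2γ)), odd powers → 0; here √(π/(2γ)) = 0.75715. Differentiate with the product rule, d/dx e^(−γx²) = −2γx·e^(−γx²).
Normalization: ∫|Ψ|² dx = 0.069083.
⟨p⟩ = 0.0000 and ⟨p²⟩ = 8.2200.
(Δp)² = 8.2200 − (0.0000)² = 8.2200.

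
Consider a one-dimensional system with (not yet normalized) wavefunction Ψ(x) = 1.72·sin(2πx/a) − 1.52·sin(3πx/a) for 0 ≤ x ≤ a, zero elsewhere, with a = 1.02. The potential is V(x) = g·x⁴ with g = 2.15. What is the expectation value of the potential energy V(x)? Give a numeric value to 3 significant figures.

0.753

⟨V⟩ = ∫ V(x)·|Ψ|² dx / ∫|Ψ|² dx.
On 0 ≤ x ≤ a (j ≠ l): ∫sin²(jπx/a) dx = a/2, ∫sin(jπx/a)·sin(lπx/a) dx = 0; diagonal moments ∫x·sin²(jπx/a) dx = a²/4, ∫x²·sin²(jπx/a) dx = a³·(1/6 − 1/(4j²π²)); cross terms ∫x·sin(jπx/a)·sin(lπx/a) dx = 0 for j + l even and −4jla²/(π²(j² − l²)²) for j + l odd, ∫x²·sin(jπx/a)·sin(lπx/a) dx = (−1)^(j+l)·4jla³/(π²(j² − l²)²); higher powers the same way via product-to-sum and parts.
State is unnormalized: ∫|Ψ|² dx = 2.6871, and ∫Ψ*·V(x)·Ψ dx = 2.0228, so ⟨V⟩ = 2.0228 / 2.6871.
⟨V⟩ = 0.75277.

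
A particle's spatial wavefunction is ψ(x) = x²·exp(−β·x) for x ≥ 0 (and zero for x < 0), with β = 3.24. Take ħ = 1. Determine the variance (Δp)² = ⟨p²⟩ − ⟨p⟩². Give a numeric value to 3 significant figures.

3.50

Compute ⟨p⟩ and ⟨p²⟩ separately; (Δp)² = ⟨p²⟩ − ⟨p⟩².
Differentiate x²·exp(−β·x) with the product rule; every integrand then reduces to terms xʲ·e^(−2βx) on [0, ∞), with ∫₀^∞ xʲ·e^(−2βx) dx = j!/(2β)^(j+1).
Normalization: ∫|ψ|² dx = 0.0021006.
⟨p⟩ = 0.0000 and ⟨p²⟩ = 3.4992.
(Δp)² = 3.4992 − (0.0000)² = 3.4992.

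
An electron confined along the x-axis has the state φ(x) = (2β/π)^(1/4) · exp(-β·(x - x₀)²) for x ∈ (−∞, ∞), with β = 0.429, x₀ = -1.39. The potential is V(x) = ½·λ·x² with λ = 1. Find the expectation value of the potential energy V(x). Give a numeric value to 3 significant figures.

⟨V⟩ = ∫ V(x)·|φ|² dx.
Gaussian moments (u = x − x₀): ∫u^(2j)·e^(−2βu²) du = (2j−1)!!/(4β)^j · √(π/(2β)), odd powers integrate to 0; here √(π/(2β)) = 1.9135.
⟨V⟩ = 1.2574.

1.26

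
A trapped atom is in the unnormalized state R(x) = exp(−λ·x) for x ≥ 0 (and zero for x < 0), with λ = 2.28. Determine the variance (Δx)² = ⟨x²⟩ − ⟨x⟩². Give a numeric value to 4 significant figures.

0.04809

Compute ⟨x⟩ and ⟨x²⟩ separately, then (Δx)² = ⟨x²⟩ − ⟨x⟩².
Every integrand reduces to terms xʲ·e^(−2λx) on [0, ∞); use ∫₀^∞ xʲ·e^(−2λx) dx = j!/(2λ)^(j+1).
Normalization: ∫|R|² dx = 0.21930.
⟨x⟩ = 0.21930 and ⟨x²⟩ = 0.096183.
(Δx)² = 0.096183 − (0.21930)² = 0.048092.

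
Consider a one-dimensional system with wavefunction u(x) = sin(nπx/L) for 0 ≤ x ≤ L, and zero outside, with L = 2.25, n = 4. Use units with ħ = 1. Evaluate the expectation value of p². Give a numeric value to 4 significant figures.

31.19

p² u = −ħ² d²u/dx²; ⟨p²⟩ = −ħ² ∫ u*·u'' dx / ∫|u|² dx.
d/dx sin(nπx/L) = (nπ/L)·cos(nπx/L) and d²/dx² sin(nπx/L) = −(nπ/L)²·sin(nπx/L); on 0 ≤ x ≤ L, ∫sin²(nπx/L) dx = L/2 and ∫sin(nπx/L)·cos(nπx/L) dx = 0.
State is unnormalized: ∫|u|² dx = 1.1250, and ∫u*·(−ħ² u'') dx = 35.092, so ⟨p²⟩ = 35.092 / 1.1250.
⟨p²⟩ = 31.193.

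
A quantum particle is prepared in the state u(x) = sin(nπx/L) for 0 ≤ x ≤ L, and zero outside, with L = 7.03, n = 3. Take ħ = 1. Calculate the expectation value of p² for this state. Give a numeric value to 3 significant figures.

p² u = −ħ² d²u/dx²; ⟨p²⟩ = −ħ² ∫ u*·u'' dx / ∫|u|² dx.
d/dx sin(nπx/L) = (nπ/L)·cos(nπx/L) and d²/dx² sin(nπx/L) = −(nπ/L)²·sin(nπx/L); on 0 ≤ x ≤ L, ∫sin²(nπx/L) dx = L/2 and ∫sin(nπx/L)·cos(nπx/L) dx = 0.
State is unnormalized: ∫|u|² dx = 3.5150, and ∫u*·(−ħ² u'') dx = 6.3177, so ⟨p²⟩ = 6.3177 / 3.5150.
⟨p²⟩ = 1.7973.

1.80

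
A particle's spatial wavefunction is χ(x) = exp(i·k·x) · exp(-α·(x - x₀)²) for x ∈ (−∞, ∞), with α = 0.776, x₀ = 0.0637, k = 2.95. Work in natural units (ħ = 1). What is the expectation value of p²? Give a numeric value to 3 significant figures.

9.48

p² χ = −ħ² d²χ/dx²; ⟨p²⟩ = −ħ² ∫ χ*·χ'' dx / ∫|χ|² dx.
Gaussian moments (u = x − x₀): ∫u^(2j)·e^(−2αu²) du = (2j−1)!!/(4α)^j · √(π/(2α)), odd powers integrate to 0; here √(π/(2α)) = 1.4228. Derivatives: χ′ = (ik − 2αu)·χ, χ″ = ((ik − 2αu)² − 2α)·χ; the odd-in-u pieces drop out.
State is unnormalized: ∫|χ|² dx = 1.4228, and ∫χ*·(−ħ² χ'') dx = 13.486, so ⟨p²⟩ = 13.486 / 1.4228.
⟨p²⟩ = 9.4785.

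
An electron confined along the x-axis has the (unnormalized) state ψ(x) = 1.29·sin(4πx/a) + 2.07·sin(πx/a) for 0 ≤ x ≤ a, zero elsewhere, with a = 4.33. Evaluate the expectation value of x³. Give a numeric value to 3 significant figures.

14.3

⟨x³⟩ = ∫ x³·|ψ|² dx / ∫|ψ|² dx (integrals over the domain).
On 0 ≤ x ≤ a (j ≠ l): ∫sin²(jπx/a) dx = a/2, ∫sin(jπx/a)·sin(lπx/a) dx = 0; diagonal moments ∫x·sin²(jπx/a) dx = a²/4, ∫x²·sin²(jπx/a) dx = a³·(1/6 − 1/(4j²π²)); cross terms ∫x·sin(jπx/a)·sin(lπx/a) dx = 0 for j + l even and −4jla²/(π²(j² − l²)²) for j + l odd, ∫x²·sin(jπx/a)·sin(lπx/a) dx = (−1)^(j+l)·4jla³/(π²(j² − l²)²); higher powers the same way via product-to-sum and parts.
State is unnormalized: ∫|ψ|² dx = 12.880, and ∫ψ*·x³·ψ dx = 183.73, so ⟨x³⟩ = 183.73 / 12.880.
⟨x³⟩ = 14.266.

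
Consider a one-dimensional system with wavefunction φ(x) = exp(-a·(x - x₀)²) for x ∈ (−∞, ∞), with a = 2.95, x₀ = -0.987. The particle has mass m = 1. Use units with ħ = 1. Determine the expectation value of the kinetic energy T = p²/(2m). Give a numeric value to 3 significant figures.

1.48

T = −(ħ²/2m) d²/dx², so ⟨T⟩ = −(ħ²/2m) ∫ φ*·φ'' dx / ∫|φ|² dx; with m = 1.
Gaussian moments (u = x − x₀): ∫u^(2j)·e^(−2au²) du = (2j−1)!!/(4a)^j · √(π/(2a)), odd powers integrate to 0; here √(π/(2a)) = 0.72971. Derivatives: d/dx e^(−au²) = −2au·e^(−au²), d²/dx² e^(−au²) = (4a²u² − 2a)·e^(−au²).
State is unnormalized: ∫|φ|² dx = 0.72971, and ∫φ*·(−ħ²/2m · φ'') dx = 1.0763, so ⟨T⟩ = 1.0763 / 0.72971.
⟨T⟩ = 1.4750.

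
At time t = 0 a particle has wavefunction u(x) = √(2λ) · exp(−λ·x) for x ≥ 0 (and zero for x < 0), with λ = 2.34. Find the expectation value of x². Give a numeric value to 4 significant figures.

⟨x²⟩ = ∫ x²·|u|² dx (integrals over the domain).
Every integrand reduces to terms xʲ·e^(−2λx) on [0, ∞); use ∫₀^∞ xʲ·e^(−2λx) dx = j!/(2λ)^(j+1).
⟨x²⟩ = 0.091314.

0.09131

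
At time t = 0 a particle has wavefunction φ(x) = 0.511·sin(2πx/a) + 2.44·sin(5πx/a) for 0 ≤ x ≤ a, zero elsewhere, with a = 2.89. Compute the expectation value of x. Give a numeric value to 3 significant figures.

⟨x⟩ = ∫ x·|φ|² dx / ∫|φ|² dx (integrals over the domain).
On 0 ≤ x ≤ a (j ≠ l): ∫sin²(jπx/a) dx = a/2, ∫sin(jπx/a)·sin(lπx/a) dx = 0; diagonal moments ∫x·sin²(jπx/a) dx = a²/4, ∫x²·sin²(jπx/a) dx = a³·(1/6 − 1/(4j²π²)); cross terms ∫x·sin(jπx/a)·sin(lπx/a) dx = 0 for j + l even and −4jla²/(π²(j² − l²)²) for j + l odd, ∫x²·sin(jπx/a)·sin(lπx/a) dx = (−1)^(j+l)·4jla³/(π²(j² − l²)²); higher powers the same way via product-to-sum and parts.
State is unnormalized: ∫|φ|² dx = 8.9803, and ∫φ*·x·φ dx = 12.785, so ⟨x⟩ = 12.785 / 8.9803.
⟨x⟩ = 1.4237.

1.42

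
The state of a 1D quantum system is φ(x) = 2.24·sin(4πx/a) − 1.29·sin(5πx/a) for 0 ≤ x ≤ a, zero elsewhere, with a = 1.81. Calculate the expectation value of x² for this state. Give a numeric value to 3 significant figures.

⟨x²⟩ = ∫ x²·|φ|² dx / ∫|φ|² dx (integrals over the domain).
On 0 ≤ x ≤ a (j ≠ l): ∫sin²(jπx/a) dx = a/2, ∫sin(jπx/a)·sin(lπx/a) dx = 0; diagonal moments ∫x·sin²(jπx/a) dx = a²/4, ∫x²·sin²(jπx/a) dx = a³·(1/6 − 1/(4j²π²)); cross terms ∫x·sin(jπx/a)·sin(lπx/a) dx = 0 for j + l even and −4jla²/(π²(j² − l²)²) for j + l odd, ∫x²·sin(jπx/a)·sin(lπx/a) dx = (−1)^(j+l)·4jla³/(π²(j² − l²)²); higher powers the same way via product-to-sum and parts.
State is unnormalized: ∫|φ|² dx = 6.0469, and ∫φ*·x²·φ dx = 9.9757, so ⟨x²⟩ = 9.9757 / 6.0469.
⟨x²⟩ = 1.6497.

1.65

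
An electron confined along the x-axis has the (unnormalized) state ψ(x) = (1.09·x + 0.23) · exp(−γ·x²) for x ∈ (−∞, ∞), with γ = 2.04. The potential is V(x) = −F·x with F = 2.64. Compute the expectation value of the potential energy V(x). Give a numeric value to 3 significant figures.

⟨V⟩ = ∫ V(x)·|ψ|² dx / ∫|ψ|² dx.
Expand each integrand as polynomial × e^(−2γx²) and use ∫x^(2j)·e^(−2γx²) dx = (2j−1)!!/(4γ)^j · √(π/(2γ)), odd powers → 0; here √(π/(2γ)) = 0.87750.
State is unnormalized: ∫|ψ|² dx = 0.17418, and ∫ψ*·V(x)·ψ dx = -0.14235, so ⟨V⟩ = -0.14235 / 0.17418.
⟨V⟩ = -0.81722.

-0.817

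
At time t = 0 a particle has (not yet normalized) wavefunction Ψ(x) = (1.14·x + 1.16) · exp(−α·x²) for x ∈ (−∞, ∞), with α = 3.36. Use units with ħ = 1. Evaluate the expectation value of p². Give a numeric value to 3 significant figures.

3.81

p² Ψ = −ħ² d²Ψ/dx²; ⟨p²⟩ = −ħ² ∫ Ψ*·Ψ'' dx / ∫|Ψ|² dx.
Expand each integrand as polynomial × e^(−2αx²) and use ∫x^(2j)·e^(−2αx²) dx = (2j−1)!!/(4α)^j · √(π/(2α)), odd powers → 0; here √(π/(2α)) = 0.68374. Differentiate with the product rule, d/dx e^(−αx²) = −2αx·e^(−αx²).
State is unnormalized: ∫|Ψ|² dx = 0.98615, and ∫Ψ*·(−ħ² Ψ'') dx = 3.7578, so ⟨p²⟩ = 3.7578 / 0.98615.
⟨p²⟩ = 3.8105.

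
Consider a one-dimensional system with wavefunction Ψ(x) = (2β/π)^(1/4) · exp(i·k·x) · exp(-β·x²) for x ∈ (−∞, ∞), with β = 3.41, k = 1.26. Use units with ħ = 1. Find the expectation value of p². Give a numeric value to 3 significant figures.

5.00

p² Ψ = −ħ² d²Ψ/dx²; ⟨p²⟩ = −ħ² ∫ Ψ*·Ψ'' dx.
Gaussian moments: ∫x^(2j)·e^(−2βx²) dx = (2j−1)!!/(4β)^j · √(π/(2β)), odd powers integrate to 0; here √(π/(2β)) = 0.67871. Derivatives: Ψ′ = (ik − 2βx)·Ψ, Ψ″ = ((ik − 2βx)² − 2β)·Ψ; the odd-in-x pieces drop out.
⟨p²⟩ = 4.9976.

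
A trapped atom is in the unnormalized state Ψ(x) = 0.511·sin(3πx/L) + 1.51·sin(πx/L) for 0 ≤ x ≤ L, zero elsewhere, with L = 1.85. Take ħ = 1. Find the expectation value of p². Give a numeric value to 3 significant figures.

p² Ψ = −ħ² d²Ψ/dx²; ⟨p²⟩ = −ħ² ∫ Ψ*·Ψ'' dx / ∫|Ψ|² dx.
d²/dx² sin(jπx/L) = −(jπ/L)²·sin(jπx/L); on 0 ≤ x ≤ L, ∫sin²(jπx/L) dx = L/2 and ∫sin(jπx/L)·sin(lπx/L) dx = 0 for j ≠ l, so only diagonal terms survive in ∫|Ψ|² and ∫Ψ·Ψ″; ∫Ψ·Ψ′ dx = [Ψ²/2] between the walls = 0.
State is unnormalized: ∫|Ψ|² dx = 2.3506, and ∫Ψ*·(−ħ² Ψ'') dx = 12.351, so ⟨p²⟩ = 12.351 / 2.3506.
⟨p²⟩ = 5.2543.

5.25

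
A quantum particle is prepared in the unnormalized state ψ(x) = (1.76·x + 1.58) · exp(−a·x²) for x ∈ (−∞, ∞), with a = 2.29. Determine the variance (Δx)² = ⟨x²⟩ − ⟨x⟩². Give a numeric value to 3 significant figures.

Compute ⟨x⟩ and ⟨x²⟩ separately, then (Δx)² = ⟨x²⟩ − ⟨x⟩².
Expand each integrand as polynomial × e^(−2ax²) and use ∫x^(2j)·e^(−2ax²) dx = (2j−1)!!/(4a)^j · √(π/(2a)), odd powers → 0; here √(π/(2a)) = 0.82821.
Normalization: ∫|ψ|² dx = 2.3476.
⟨x⟩ = 0.21420 and ⟨x²⟩ = 0.13522.
(Δx)² = 0.13522 − (0.21420)² = 0.089337.

0.0893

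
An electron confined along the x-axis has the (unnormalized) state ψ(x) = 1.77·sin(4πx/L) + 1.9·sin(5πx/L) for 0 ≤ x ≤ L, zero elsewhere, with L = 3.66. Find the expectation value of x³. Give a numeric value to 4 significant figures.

⟨x³⟩ = ∫ x³·|ψ|² dx / ∫|ψ|² dx (integrals over the domain).
On 0 ≤ x ≤ L (j ≠ l): ∫sin²(jπx/L) dx = L/2, ∫sin(jπx/L)·sin(lπx/L) dx = 0; diagonal moments ∫x·sin²(jπx/L) dx = L²/4, ∫x²·sin²(jπx/L) dx = L³·(1/6 − 1/(4j²π²)); cross terms ∫x·sin(jπx/L)·sin(lπx/L) dx = 0 for j + l even and −4jlL²/(π²(j² − l²)²) for j + l odd, ∫x²·sin(jπx/L)·sin(lπx/L) dx = (−1)^(j+l)·4jlL³/(π²(j² − l²)²); higher powers the same way via product-to-sum and parts.
State is unnormalized: ∫|ψ|² dx = 12.340, and ∫ψ*·x³·ψ dx = 42.090, so ⟨x³⟩ = 42.090 / 12.340.
⟨x³⟩ = 3.4110.

3.411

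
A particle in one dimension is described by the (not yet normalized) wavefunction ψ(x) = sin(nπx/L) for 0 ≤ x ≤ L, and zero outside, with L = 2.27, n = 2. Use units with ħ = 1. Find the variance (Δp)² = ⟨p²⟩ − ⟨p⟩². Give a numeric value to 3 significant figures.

Compute ⟨p⟩ and ⟨p²⟩ separately; (Δp)² = ⟨p²⟩ − ⟨p⟩².
d/dx sin(nπx/L) = (nπ/L)·cos(nπx/L) and d²/dx² sin(nπx/L) = −(nπ/L)²·sin(nπx/L); on 0 ≤ x ≤ L, ∫sin²(nπx/L) dx = L/2 and ∫sin(nπx/L)·cos(nπx/L) dx = 0.
Normalization: ∫|ψ|² dx = 1.1350.
⟨p⟩ = 0.0000 and ⟨p²⟩ = 7.6614.
(Δp)² = 7.6614 − (0.0000)² = 7.6614.

7.66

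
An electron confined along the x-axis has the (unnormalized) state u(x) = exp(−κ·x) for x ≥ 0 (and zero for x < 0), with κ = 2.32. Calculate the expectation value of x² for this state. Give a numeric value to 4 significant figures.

0.09290

⟨x²⟩ = ∫ x²·|u|² dx / ∫|u|² dx (integrals over the domain).
Every integrand reduces to terms xʲ·e^(−2κx) on [0, ∞); use ∫₀^∞ xʲ·e^(−2κx) dx = j!/(2κ)^(j+1).
State is unnormalized: ∫|u|² dx = 0.21552, and ∫u*·x²·u dx = 0.020021, so ⟨x²⟩ = 0.020021 / 0.21552.
⟨x²⟩ = 0.092895.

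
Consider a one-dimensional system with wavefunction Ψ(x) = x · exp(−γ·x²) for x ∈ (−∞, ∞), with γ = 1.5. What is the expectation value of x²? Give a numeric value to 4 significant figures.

0.5000

⟨x²⟩ = ∫ x²·|Ψ|² dx / ∫|Ψ|² dx (integrals over the domain).
Expand each integrand as polynomial × e^(−2γx²) and use ∫x^(2j)·e^(−2γx²) dx = (2j−1)!!/(4γ)^j · √(π/(2γ)), odd powers → 0; here √(π/(2γ)) = 1.0233.
State is unnormalized: ∫|Ψ|² dx = 0.17055, and ∫Ψ*·x²·Ψ dx = 0.085277, so ⟨x²⟩ = 0.085277 / 0.17055.
⟨x²⟩ = 0.50000.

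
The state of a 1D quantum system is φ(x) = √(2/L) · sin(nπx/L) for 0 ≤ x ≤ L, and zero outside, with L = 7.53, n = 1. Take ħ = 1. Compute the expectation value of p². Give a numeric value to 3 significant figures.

p² φ = −ħ² d²φ/dx²; ⟨p²⟩ = −ħ² ∫ φ*·φ'' dx.
d/dx sin(nπx/L) = (nπ/L)·cos(nπx/L) and d²/dx² sin(nπx/L) = −(nπ/L)²·sin(nπx/L); on 0 ≤ x ≤ L, ∫sin²(nπx/L) dx = L/2 and ∫sin(nπx/L)·cos(nπx/L) dx = 0.
⟨p²⟩ = 0.17406.

0.174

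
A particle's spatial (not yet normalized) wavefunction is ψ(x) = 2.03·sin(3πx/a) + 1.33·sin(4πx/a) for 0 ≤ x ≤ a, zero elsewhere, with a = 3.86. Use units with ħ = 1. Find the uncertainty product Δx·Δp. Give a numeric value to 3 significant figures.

2.23

Δx = √(⟨x²⟩−⟨x⟩²), Δp = √(⟨p²⟩−⟨p⟩²).
On 0 ≤ x ≤ a (j ≠ l): ∫sin²(jπx/a) dx = a/2, ∫sin(jπx/a)·sin(lπx/a) dx = 0; diagonal moments ∫x·sin²(jπx/a) dx = a²/4, ∫x²·sin²(jπx/a) dx = a³·(1/6 − 1/(4j²π²)); cross terms ∫x·sin(jπx/a)·sin(lπx/a) dx = 0 for j + l even and −4jla²/(π²(j² − l²)²) for j + l odd, ∫x²·sin(jπx/a)·sin(lπx/a) dx = (−1)^(j+l)·4jla³/(π²(j² − l²)²); higher powers the same way via product-to-sum and parts. d²/dx² sin(jπx/a) = −(jπ/a)²·sin(jπx/a); on 0 ≤ x ≤ a, ∫sin²(jπx/a) dx = a/2 and ∫sin(jπx/a)·sin(lπx/a) dx = 0 for j ≠ l, so only diagonal terms survive in ∫|ψ|² and ∫ψ·ψ″; ∫ψ·ψ′ dx = [ψ²/2] between the walls = 0.
Normalization: ∫|ψ|² dx = 11.367.
⟨x⟩ = 1.2275, ⟨x²⟩ = 2.1821 ⇒ Δx = 0.82176.
⟨p⟩ = 0.0000, ⟨p²⟩ = 7.3543 ⇒ Δp = 2.7119.
Δx·Δp = 2.2285.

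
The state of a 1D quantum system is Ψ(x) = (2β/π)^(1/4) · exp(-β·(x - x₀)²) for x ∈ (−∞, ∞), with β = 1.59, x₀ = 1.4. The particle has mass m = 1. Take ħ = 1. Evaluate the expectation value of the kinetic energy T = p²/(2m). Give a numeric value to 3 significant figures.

0.795

T = −(ħ²/2m) d²/dx², so ⟨T⟩ = −(ħ²/2m) ∫ Ψ*·Ψ'' dx; with m = 1.
Gaussian moments (u = x − x₀): ∫u^(2j)·e^(−2βu²) du = (2j−1)!!/(4β)^j · √(π/(2β)), odd powers integrate to 0; here √(π/(2β)) = 0.99394. Derivatives: d/dx e^(−βu²) = −2βu·e^(−βu²), d²/dx² e^(−βu²) = (4β²u² − 2β)·e^(−βu²).
⟨T⟩ = 0.79500.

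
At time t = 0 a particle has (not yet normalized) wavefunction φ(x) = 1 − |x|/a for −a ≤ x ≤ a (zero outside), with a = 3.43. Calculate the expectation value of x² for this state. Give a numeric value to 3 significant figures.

⟨x²⟩ = ∫ x²·|φ|² dx / ∫|φ|² dx (integrals over the domain).
φ is even, so ∫ over [−a, a] = 2∫₀ᵃ with φ = 1 − x/a there: ∫₀ᵃ (1 − x/a)² dx = a/3, ∫₀ᵃ x²(1 − x/a)² dx = a³/30, ∫₀ᵃ x⁴(1 − x/a)² dx = a⁵/105.
State is unnormalized: ∫|φ|² dx = 2.2867, and ∫φ*·x²·φ dx = 2.6902, so ⟨x²⟩ = 2.6902 / 2.2867.
⟨x²⟩ = 1.1765.

1.18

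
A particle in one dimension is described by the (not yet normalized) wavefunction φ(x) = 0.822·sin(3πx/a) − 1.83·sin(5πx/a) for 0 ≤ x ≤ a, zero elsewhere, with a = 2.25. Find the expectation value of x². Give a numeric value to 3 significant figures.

⟨x²⟩ = ∫ x²·|φ|² dx / ∫|φ|² dx (integrals over the domain).
On 0 ≤ x ≤ a (j ≠ l): ∫sin²(jπx/a) dx = a/2, ∫sin(jπx/a)·sin(lπx/a) dx = 0; diagonal moments ∫x·sin²(jπx/a) dx = a²/4, ∫x²·sin²(jπx/a) dx = a³·(1/6 − 1/(4j²π²)); cross terms ∫x·sin(jπx/a)·sin(lπx/a) dx = 0 for j + l even and −4jla²/(π²(j² − l²)²) for j + l odd, ∫x²·sin(jπx/a)·sin(lπx/a) dx = (−1)^(j+l)·4jla³/(π²(j² − l²)²); higher powers the same way via product-to-sum and parts.
State is unnormalized: ∫|φ|² dx = 4.5277, and ∫φ*·x²·φ dx = 6.7663, so ⟨x²⟩ = 6.7663 / 4.5277.
⟨x²⟩ = 1.4944.

1.49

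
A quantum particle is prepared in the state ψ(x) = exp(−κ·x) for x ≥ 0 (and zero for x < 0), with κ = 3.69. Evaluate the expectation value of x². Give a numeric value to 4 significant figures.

0.03672

⟨x²⟩ = ∫ x²·|ψ|² dx / ∫|ψ|² dx (integrals over the domain).
Every integrand reduces to terms xʲ·e^(−2κx) on [0, ∞); use ∫₀^∞ xʲ·e^(−2κx) dx = j!/(2κ)^(j+1).
State is unnormalized: ∫|ψ|² dx = 0.13550, and ∫ψ*·x²·ψ dx = 0.0049758, so ⟨x²⟩ = 0.0049758 / 0.13550.
⟨x²⟩ = 0.036721.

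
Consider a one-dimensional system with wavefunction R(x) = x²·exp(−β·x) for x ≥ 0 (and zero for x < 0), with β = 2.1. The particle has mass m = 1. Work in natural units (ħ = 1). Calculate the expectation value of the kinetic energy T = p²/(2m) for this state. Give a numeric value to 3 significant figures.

T = −(ħ²/2m) d²/dx², so ⟨T⟩ = −(ħ²/2m) ∫ R*·R'' dx / ∫|R|² dx; with m = 1.
Differentiate x²·exp(−β·x) with the product rule; every integrand then reduces to terms xʲ·e^(−2βx) on [0, ∞), with ∫₀^∞ xʲ·e^(−2βx) dx = j!/(2β)^(j+1).
State is unnormalized: ∫|R|² dx = 0.018364, and ∫R*·(−ħ²/2m · R'') dx = 0.013497, so ⟨T⟩ = 0.013497 / 0.018364.
⟨T⟩ = 0.73500.

0.735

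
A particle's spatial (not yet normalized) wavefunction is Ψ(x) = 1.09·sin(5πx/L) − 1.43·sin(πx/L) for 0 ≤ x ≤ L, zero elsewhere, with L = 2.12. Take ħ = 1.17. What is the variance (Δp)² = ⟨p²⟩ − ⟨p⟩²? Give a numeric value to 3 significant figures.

Compute ⟨p⟩ and ⟨p²⟩ separately; (Δp)² = ⟨p²⟩ − ⟨p⟩².
d²/dx² sin(jπx/L) = −(jπ/L)²·sin(jπx/L); on 0 ≤ x ≤ L, ∫sin²(jπx/L) dx = L/2 and ∫sin(jπx/L)·sin(lπx/L) dx = 0 for j ≠ l, so only diagonal terms survive in ∫|Ψ|² and ∫Ψ·Ψ″; ∫Ψ·Ψ′ dx = [Ψ²/2] between the walls = 0.
Normalization: ∫|Ψ|² dx = 3.4270.
⟨p⟩ = 0.0000 and ⟨p²⟩ = 29.519.
(Δp)² = 29.519 − (0.0000)² = 29.519.

29.5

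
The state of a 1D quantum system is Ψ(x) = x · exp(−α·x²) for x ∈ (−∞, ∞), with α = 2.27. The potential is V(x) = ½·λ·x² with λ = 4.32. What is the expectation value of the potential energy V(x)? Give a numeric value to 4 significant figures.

⟨V⟩ = ∫ V(x)·|Ψ|² dx / ∫|Ψ|² dx.
Expand each integrand as polynomial × e^(−2αx²) and use ∫x^(2j)·e^(−2αx²) dx = (2j−1)!!/(4α)^j · √(π/(2α)), odd powers → 0; here √(π/(2α)) = 0.83185.
State is unnormalized: ∫|Ψ|² dx = 0.091614, and ∫Ψ*·V(x)·Ψ dx = 0.065381, so ⟨V⟩ = 0.065381 / 0.091614.
⟨V⟩ = 0.71366.

0.7137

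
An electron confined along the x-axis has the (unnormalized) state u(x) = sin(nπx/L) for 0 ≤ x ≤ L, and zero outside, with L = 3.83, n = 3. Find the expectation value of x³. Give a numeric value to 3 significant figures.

⟨x³⟩ = ∫ x³·|u|² dx / ∫|u|² dx (integrals over the domain).
With sin²θ = (1 − cos2θ)/2 on 0 ≤ x ≤ L: ∫sin²(nπx/L) dx = L/2, ∫x·sin²(nπx/L) dx = L²/4, ∫x²·sin²(nπx/L) dx = L³·(1/6 − 1/(4n²π²)); higher powers xᵏ the same way, integrating xᵏ·cos(2nπx/L) by parts.
State is unnormalized: ∫|u|² dx = 1.9150, and ∫u*·x³·u dx = 25.989, so ⟨x³⟩ = 25.989 / 1.9150.
⟨x³⟩ = 13.571.

13.6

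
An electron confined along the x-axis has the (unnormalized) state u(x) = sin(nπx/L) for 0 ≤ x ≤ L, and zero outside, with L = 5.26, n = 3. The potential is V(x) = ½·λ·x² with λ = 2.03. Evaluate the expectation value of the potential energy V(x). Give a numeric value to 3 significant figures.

⟨V⟩ = ∫ V(x)·|u|² dx / ∫|u|² dx.
With sin²θ = (1 − cos2θ)/2 on 0 ≤ x ≤ L: ∫sin²(nπx/L) dx = L/2, ∫x·sin²(nπx/L) dx = L²/4, ∫x²·sin²(nπx/L) dx = L³·(1/6 − 1/(4n²π²)); higher powers xᵏ the same way, integrating xᵏ·cos(2nπx/L) by parts.
State is unnormalized: ∫|u|² dx = 2.6300, and ∫u*·V(x)·u dx = 24.203, so ⟨V⟩ = 24.203 / 2.6300.
⟨V⟩ = 9.2028.

9.20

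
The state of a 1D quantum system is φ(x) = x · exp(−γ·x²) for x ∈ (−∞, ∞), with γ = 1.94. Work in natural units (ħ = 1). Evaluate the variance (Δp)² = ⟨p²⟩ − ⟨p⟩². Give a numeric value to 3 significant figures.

5.82

Compute ⟨p⟩ and ⟨p²⟩ separately; (Δp)² = ⟨p²⟩ − ⟨p⟩².
Expand each integrand as polynomial × e^(−2γx²) and use ∫x^(2j)·e^(−2γx²) dx = (2j−1)!!/(4γ)^j · √(π/(2γ)), odd powers → 0; here √(π/(2γ)) = 0.89983. Differentiate with the product rule, d/dx e^(−γx²) = −2γx·e^(−γx²).
Normalization: ∫|φ|² dx = 0.11596.
⟨p⟩ = 0.0000 and ⟨p²⟩ = 5.8200.
(Δp)² = 5.8200 − (0.0000)² = 5.8200.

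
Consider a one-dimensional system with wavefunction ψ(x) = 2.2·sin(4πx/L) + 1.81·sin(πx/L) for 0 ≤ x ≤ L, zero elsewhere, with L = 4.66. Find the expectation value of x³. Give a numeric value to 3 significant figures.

19.9

⟨x³⟩ = ∫ x³·|ψ|² dx / ∫|ψ|² dx (integrals over the domain).
On 0 ≤ x ≤ L (j ≠ l): ∫sin²(jπx/L) dx = L/2, ∫sin(jπx/L)·sin(lπx/L) dx = 0; diagonal moments ∫x·sin²(jπx/L) dx = L²/4, ∫x²·sin²(jπx/L) dx = L³·(1/6 − 1/(4j²π²)); cross terms ∫x·sin(jπx/L)·sin(lπx/L) dx = 0 for j + l even and −4jlL²/(π²(j² − l²)²) for j + l odd, ∫x²·sin(jπx/L)·sin(lπx/L) dx = (−1)^(j+l)·4jlL³/(π²(j² − l²)²); higher powers the same way via product-to-sum and parts.
State is unnormalized: ∫|ψ|² dx = 18.911, and ∫ψ*·x³·ψ dx = 376.19, so ⟨x³⟩ = 376.19 / 18.911.
⟨x³⟩ = 19.893.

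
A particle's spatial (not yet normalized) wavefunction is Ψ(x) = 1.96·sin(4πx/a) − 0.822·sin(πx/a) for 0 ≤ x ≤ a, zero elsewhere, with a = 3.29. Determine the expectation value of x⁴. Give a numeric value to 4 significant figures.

⟨x⁴⟩ = ∫ x⁴·|Ψ|² dx / ∫|Ψ|² dx (integrals over the domain).
On 0 ≤ x ≤ a (j ≠ l): ∫sin²(jπx/a) dx = a/2, ∫sin(jπx/a)·sin(lπx/a) dx = 0; diagonal moments ∫x·sin²(jπx/a) dx = a²/4, ∫x²·sin²(jπx/a) dx = a³·(1/6 − 1/(4j²π²)); cross terms ∫x·sin(jπx/a)·sin(lπx/a) dx = 0 for j + l even and −4jla²/(π²(j² − l²)²) for j + l odd, ∫x²·sin(jπx/a)·sin(lπx/a) dx = (−1)^(j+l)·4jla³/(π²(j² − l²)²); higher powers the same way via product-to-sum and parts.
State is unnormalized: ∫|Ψ|² dx = 7.4309, and ∫Ψ*·x⁴·Ψ dx = 174.54, so ⟨x⁴⟩ = 174.54 / 7.4309.
⟨x⁴⟩ = 23.489.

23.49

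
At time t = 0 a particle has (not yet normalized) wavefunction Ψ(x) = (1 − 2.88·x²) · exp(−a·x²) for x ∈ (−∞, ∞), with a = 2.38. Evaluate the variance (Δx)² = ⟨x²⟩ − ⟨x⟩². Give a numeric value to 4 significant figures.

Compute ⟨x⟩ and ⟨x²⟩ separately, then (Δx)² = ⟨x²⟩ − ⟨x⟩².
Expand each integrand as polynomial × e^(−2ax²) and use ∫x^(2j)·e^(−2ax²) dx = (2j−1)!!/(4a)^j · √(π/(2a)), odd powers → 0; here √(π/(2a)) = 0.81240.
Normalization: ∫|Ψ|² dx = 0.54392.
⟨x⟩ = 0.0000 and ⟨x²⟩ = 0.087493.
(Δx)² = 0.087493 − (0.0000)² = 0.087493.

0.08749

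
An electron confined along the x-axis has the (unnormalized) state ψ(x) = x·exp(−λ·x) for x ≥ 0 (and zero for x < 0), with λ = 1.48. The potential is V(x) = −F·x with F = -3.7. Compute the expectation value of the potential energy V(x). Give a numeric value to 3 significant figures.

3.75

⟨V⟩ = ∫ V(x)·|ψ|² dx / ∫|ψ|² dx.
Every integrand reduces to terms xʲ·e^(−2λx) on [0, ∞); use ∫₀^∞ xʲ·e^(−2λx) dx = j!/(2λ)^(j+1).
State is unnormalized: ∫|ψ|² dx = 0.077118, and ∫ψ*·V(x)·ψ dx = 0.28919, so ⟨V⟩ = 0.28919 / 0.077118.
⟨V⟩ = 3.7500.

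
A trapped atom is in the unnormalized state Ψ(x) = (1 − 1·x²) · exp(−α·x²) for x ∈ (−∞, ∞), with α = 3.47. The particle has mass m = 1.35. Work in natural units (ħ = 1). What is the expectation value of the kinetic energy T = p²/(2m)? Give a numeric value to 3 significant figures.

T = −(ħ²/2m) d²/dx², so ⟨T⟩ = −(ħ²/2m) ∫ Ψ*·Ψ'' dx / ∫|Ψ|² dx; with m = 1.35.
Expand each integrand as polynomial × e^(−2αx²) and use ∫x^(2j)·e^(−2αx²) dx = (2j−1)!!/(4α)^j · √(π/(2α)), odd powers → 0; here √(π/(2α)) = 0.67281. Differentiate with the product rule, d/dx e^(−αx²) = −2αx·e^(−αx²).
State is unnormalized: ∫|Ψ|² dx = 0.58634, and ∫Ψ*·(−ħ²/2m · Ψ'') dx = 1.0207, so ⟨T⟩ = 1.0207 / 0.58634.
⟨T⟩ = 1.7408.

1.74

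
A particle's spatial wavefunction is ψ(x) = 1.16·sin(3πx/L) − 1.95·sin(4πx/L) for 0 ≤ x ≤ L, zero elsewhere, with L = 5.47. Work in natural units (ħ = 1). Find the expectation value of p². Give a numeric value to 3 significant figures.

4.67

p² ψ = −ħ² d²ψ/dx²; ⟨p²⟩ = −ħ² ∫ ψ*·ψ'' dx / ∫|ψ|² dx.
d²/dx² sin(jπx/L) = −(jπ/L)²·sin(jπx/L); on 0 ≤ x ≤ L, ∫sin²(jπx/L) dx = L/2 and ∫sin(jπx/L)·sin(lπx/L) dx = 0 for j ≠ l, so only diagonal terms survive in ∫|ψ|² and ∫ψ·ψ″; ∫ψ·ψ′ dx = [ψ²/2] between the walls = 0.
State is unnormalized: ∫|ψ|² dx = 14.080, and ∫ψ*·(−ħ² ψ'') dx = 65.813, so ⟨p²⟩ = 65.813 / 14.080.
⟨p²⟩ = 4.6742.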